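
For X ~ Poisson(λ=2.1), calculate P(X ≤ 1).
0.379615

We have X ~ Poisson(λ=2.1).

The CDF gives us P(X ≤ k).

Using the CDF:
P(X ≤ 1) = 0.379615

This means there's approximately a 38.0% chance that X is at most 1.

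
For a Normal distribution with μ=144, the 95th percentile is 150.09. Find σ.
σ = 3.7025

For X ~ Normal(μ, σ), the p-th percentile satisfies x = μ + z_p × σ,
where z_p = Φ⁻¹(p) is the standard normal quantile.

Step 1: z_{0.95} = Φ⁻¹(0.95) = 1.6449

Step 2: Solve for σ:
150.09 = 144 + 1.6449 × σ
σ = (150.09 - 144) / 1.6449
σ = 6.09 / 1.6449
σ = 3.7025

Verification: μ + z × σ = 144 + 1.6449 × 3.7025 = 150.09 ✓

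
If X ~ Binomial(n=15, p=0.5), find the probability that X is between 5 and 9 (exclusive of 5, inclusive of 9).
0.698242

We have X ~ Binomial(n=15, p=0.5).

To find P(5 < X ≤ 9), we use:
P(5 < X ≤ 9) = P(X ≤ 9) - P(X ≤ 5)
                 = F(9) - F(5)
                 = 0.849121 - 0.150879
                 = 0.698242

So there's approximately a 69.8% chance that X falls in this range.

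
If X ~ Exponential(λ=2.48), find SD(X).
0.4032

We have X ~ Exponential(λ=2.48).

For an Exponential distribution with λ=2.48:
σ = √Var(X) = 0.4032

The standard deviation is the square root of the variance.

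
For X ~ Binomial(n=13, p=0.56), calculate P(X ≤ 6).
0.329003

We have X ~ Binomial(n=13, p=0.56).

The CDF gives us P(X ≤ k).

Using the CDF:
P(X ≤ 6) = 0.329003

This means there's approximately a 32.9% chance that X is at most 6.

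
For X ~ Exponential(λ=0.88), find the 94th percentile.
3.1971

We have X ~ Exponential(λ=0.88).

We want to find x such that P(X ≤ x) = 0.94.

This is the 94th percentile, which means 94% of values fall below this point.

Using the inverse CDF (quantile function):
x = F⁻¹(0.94) = 3.1971

Verification: P(X ≤ 3.1971) = 0.94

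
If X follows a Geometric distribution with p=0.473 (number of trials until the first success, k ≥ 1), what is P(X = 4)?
0.069230

We have X ~ Geometric(p=0.473) (number of trials until the first success, k ≥ 1).

For a Geometric distribution, the PMF gives us the probability of each outcome.

Using the PMF formula:
P(X = 4) = 0.069230

Rounded to 4 decimal places: 0.0692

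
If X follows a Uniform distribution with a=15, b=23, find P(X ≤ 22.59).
0.948750

We have X ~ Uniform(a=15, b=23).

The CDF gives us P(X ≤ k).

Using the CDF:
P(X ≤ 22.59) = 0.948750

This means there's approximately a 94.9% chance that X is at most 22.59.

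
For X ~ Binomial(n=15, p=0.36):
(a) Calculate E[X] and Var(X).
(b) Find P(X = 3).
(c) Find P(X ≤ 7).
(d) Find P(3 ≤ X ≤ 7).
(a) E[X] = 5.4000, Var(X) = 3.4560
(b) P(X = 3) = 0.100249
(c) P(X ≤ 7) = 0.869780
(d) P(3 ≤ X ≤ 7) = 0.816969

We have X ~ Binomial(n=15, p=0.36).

(a) Moments:
E[X] = 5.4000
Var(X) = 3.4560
σ = √Var(X) = 1.8590

(b) Point probability using PMF:
P(X = 3) = 0.100249

(c) Cumulative probability using CDF:
P(X ≤ 7) = F(7) = 0.869780

(d) Range probability:
P(3 ≤ X ≤ 7) = P(X ≤ 7) - P(X ≤ 2)
                   = F(7) - F(2)
                   = 0.869780 - 0.052811
                   = 0.816969

This means approximately 81.7% of outcomes fall in the interval [3, 7].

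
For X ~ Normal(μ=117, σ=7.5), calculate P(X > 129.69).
0.045323

We have X ~ Normal(μ=117, σ=7.5).

P(X > 129.69) = 1 - P(X ≤ 129.69)
                = 1 - F(129.69)
                = 1 - 0.954677
                = 0.045323

So there's approximately a 4.5% chance that X exceeds 129.69.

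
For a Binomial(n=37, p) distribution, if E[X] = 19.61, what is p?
p = 0.53

For a Binomial(n, p) distribution:
E[X] = n × p

Given n = 37 and E[X] = 19.61:
19.61 = 37 × p
p = 19.61 / 37 = 0.53

Verification: Binomial(37, 0.53) has E[X] = 19.61 ✓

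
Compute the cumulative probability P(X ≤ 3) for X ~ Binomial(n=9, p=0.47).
0.316352

We have X ~ Binomial(n=9, p=0.47).

The CDF gives us P(X ≤ k).

Using the CDF:
P(X ≤ 3) = 0.316352

This means there's approximately a 31.6% chance that X is at most 3.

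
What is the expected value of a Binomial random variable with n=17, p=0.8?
13.6000

We have X ~ Binomial(n=17, p=0.8).

For a Binomial distribution with n=17, p=0.8:
E[X] = 13.6000

This is the expected (average) value of X.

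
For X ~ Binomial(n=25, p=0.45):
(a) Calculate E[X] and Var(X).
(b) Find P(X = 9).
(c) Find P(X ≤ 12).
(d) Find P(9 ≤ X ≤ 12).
(a) E[X] = 11.2500, Var(X) = 6.1875
(b) P(X = 9) = 0.108387
(c) P(X ≤ 12) = 0.693676
(d) P(9 ≤ X ≤ 12) = 0.559692

We have X ~ Binomial(n=25, p=0.45).

(a) Moments:
E[X] = 11.2500
Var(X) = 6.1875
σ = √Var(X) = 2.4875

(b) Point probability using PMF:
P(X = 9) = 0.108387

(c) Cumulative probability using CDF:
P(X ≤ 12) = F(12) = 0.693676

(d) Range probability:
P(9 ≤ X ≤ 12) = P(X ≤ 12) - P(X ≤ 8)
                   = F(12) - F(8)
                   = 0.693676 - 0.133984
                   = 0.559692

This means approximately 56.0% of outcomes fall in the interval [9, 12].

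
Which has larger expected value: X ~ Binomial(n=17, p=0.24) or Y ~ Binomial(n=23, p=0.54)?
Y has larger mean (12.4200 > 4.0800)

Compute the expected value for each distribution:

X ~ Binomial(n=17, p=0.24):
E[X] = 4.0800

Y ~ Binomial(n=23, p=0.54):
E[Y] = 12.4200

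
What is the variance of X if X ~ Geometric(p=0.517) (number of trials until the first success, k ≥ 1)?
1.8070

We have X ~ Geometric(p=0.517) (number of trials until the first success, k ≥ 1).

For a Geometric distribution with p=0.517 (number of trials until the first success, k ≥ 1):
Var(X) = 1.8070

The variance measures the spread of the distribution around the mean.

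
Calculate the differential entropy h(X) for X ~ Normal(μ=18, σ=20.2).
4.4246 nats

We have X ~ Normal(μ=18, σ=20.2).

The differential entropy measures the uncertainty or information content of the distribution.

For a Normal distribution with μ=18, σ=20.2:
h(X) = 4.4246 nats

(In bits, this would be 6.3834 bits.)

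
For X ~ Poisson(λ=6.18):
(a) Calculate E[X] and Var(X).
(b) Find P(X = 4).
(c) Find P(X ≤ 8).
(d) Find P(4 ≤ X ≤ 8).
(a) E[X] = 6.1800, Var(X) = 6.1800
(b) P(X = 4) = 0.125835
(c) P(X ≤ 8) = 0.828105
(d) P(4 ≤ X ≤ 8) = 0.692255

We have X ~ Poisson(λ=6.18).

(a) Moments:
E[X] = 6.1800
Var(X) = 6.1800
σ = √Var(X) = 2.4860

(b) Point probability using PMF:
P(X = 4) = 0.125835

(c) Cumulative probability using CDF:
P(X ≤ 8) = F(8) = 0.828105

(d) Range probability:
P(4 ≤ X ≤ 8) = P(X ≤ 8) - P(X ≤ 3)
                   = F(8) - F(3)
                   = 0.828105 - 0.135850
                   = 0.692255

This means approximately 69.2% of outcomes fall in the interval [4, 8].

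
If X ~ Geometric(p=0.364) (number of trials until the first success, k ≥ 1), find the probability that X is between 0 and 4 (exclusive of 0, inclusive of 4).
0.836383

We have X ~ Geometric(p=0.364) (number of trials until the first success, k ≥ 1).

To find P(0 < X ≤ 4), we use:
P(0 < X ≤ 4) = P(X ≤ 4) - P(X ≤ 0)
                 = F(4) - F(0)
                 = 0.836383 - 0.000000
                 = 0.836383

So there's approximately a 83.6% chance that X falls in this range.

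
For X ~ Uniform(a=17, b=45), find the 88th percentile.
41.6400

We have X ~ Uniform(a=17, b=45).

We want to find x such that P(X ≤ x) = 0.88.

This is the 88th percentile, which means 88% of values fall below this point.

Using the inverse CDF (quantile function):
x = F⁻¹(0.88) = 41.6400

Verification: P(X ≤ 41.6400) = 0.88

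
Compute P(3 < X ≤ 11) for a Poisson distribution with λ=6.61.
0.857854

We have X ~ Poisson(λ=6.61).

To find P(3 < X ≤ 11), we use:
P(3 < X ≤ 11) = P(X ≤ 11) - P(X ≤ 3)
                 = F(11) - F(3)
                 = 0.962355 - 0.104501
                 = 0.857854

So there's approximately a 85.8% chance that X falls in this range.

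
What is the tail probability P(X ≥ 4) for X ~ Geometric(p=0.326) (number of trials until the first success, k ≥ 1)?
0.306182

We have X ~ Geometric(p=0.326) (number of trials until the first success, k ≥ 1).

For discrete distributions, P(X ≥ 4) = 1 - P(X ≤ 3).

P(X ≤ 3) = 0.693818
P(X ≥ 4) = 1 - 0.693818 = 0.306182

So there's approximately a 30.6% chance that X is at least 4.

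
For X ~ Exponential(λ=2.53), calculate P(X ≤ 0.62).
0.791663

We have X ~ Exponential(λ=2.53).

The CDF gives us P(X ≤ k).

Using the CDF:
P(X ≤ 0.62) = 0.791663

This means there's approximately a 79.2% chance that X is at most 0.62.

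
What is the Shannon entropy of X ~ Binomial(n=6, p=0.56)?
1.6086 nats

We have X ~ Binomial(n=6, p=0.56).

The Shannon entropy measures the uncertainty or information content of the distribution.

For a Binomial distribution with n=6, p=0.56:
H(X) = 1.6086 nats

(In bits, this would be 2.3207 bits.)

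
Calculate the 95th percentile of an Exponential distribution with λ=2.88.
1.0402

We have X ~ Exponential(λ=2.88).

We want to find x such that P(X ≤ x) = 0.95.

This is the 95th percentile, which means 95% of values fall below this point.

Using the inverse CDF (quantile function):
x = F⁻¹(0.95) = 1.0402

Verification: P(X ≤ 1.0402) = 0.95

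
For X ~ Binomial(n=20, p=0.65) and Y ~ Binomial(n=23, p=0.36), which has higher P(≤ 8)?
Y has higher probability (P(Y ≤ 8) = 0.5460 > P(X ≤ 8) = 0.0196)

Compute P(≤ 8) for each distribution:

X ~ Binomial(n=20, p=0.65):
P(X ≤ 8) = 0.0196

Y ~ Binomial(n=23, p=0.36):
P(Y ≤ 8) = 0.5460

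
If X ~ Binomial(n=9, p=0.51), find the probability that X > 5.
0.273982

We have X ~ Binomial(n=9, p=0.51).

P(X > 5) = 1 - P(X ≤ 5)
                = 1 - F(5)
                = 1 - 0.726018
                = 0.273982

So there's approximately a 27.4% chance that X exceeds 5.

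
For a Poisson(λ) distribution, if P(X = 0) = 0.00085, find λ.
λ = 7.0703

For a Poisson(λ) distribution, the PMF at 0 is:
P(X = 0) = λ^0 e^(-λ) / 0! = e^(-λ)

Given P(X = 0) = 0.00085:
e^(-λ) = 0.00085
-λ = ln(0.00085)
λ = -ln(0.00085) = 7.0703

Verification: e^(-7.0703) = 0.00085 ✓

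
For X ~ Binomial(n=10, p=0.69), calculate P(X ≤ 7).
0.643444

We have X ~ Binomial(n=10, p=0.69).

The CDF gives us P(X ≤ k).

Using the CDF:
P(X ≤ 7) = 0.643444

This means there's approximately a 64.3% chance that X is at most 7.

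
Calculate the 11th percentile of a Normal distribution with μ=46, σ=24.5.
15.9501

We have X ~ Normal(μ=46, σ=24.5).

We want to find x such that P(X ≤ x) = 0.11.

This is the 11th percentile, which means 11% of values fall below this point.

Using the inverse CDF (quantile function):
x = F⁻¹(0.11) = 15.9501

Verification: P(X ≤ 15.9501) = 0.11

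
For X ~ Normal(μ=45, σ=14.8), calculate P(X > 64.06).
0.098901

We have X ~ Normal(μ=45, σ=14.8).

P(X > 64.06) = 1 - P(X ≤ 64.06)
                = 1 - F(64.06)
                = 1 - 0.901099
                = 0.098901

So there's approximately a 9.9% chance that X exceeds 64.06.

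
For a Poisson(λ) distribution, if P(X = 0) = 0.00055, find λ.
λ = 7.5056

For a Poisson(λ) distribution, the PMF at 0 is:
P(X = 0) = λ^0 e^(-λ) / 0! = e^(-λ)

Given P(X = 0) = 0.00055:
e^(-λ) = 0.00055
-λ = ln(0.00055)
λ = -ln(0.00055) = 7.5056

Verification: e^(-7.5056) = 0.00055 ✓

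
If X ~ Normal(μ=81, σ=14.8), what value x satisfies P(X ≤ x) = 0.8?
93.4560

We have X ~ Normal(μ=81, σ=14.8).

We want to find x such that P(X ≤ x) = 0.8.

This is the 80th percentile, which means 80% of values fall below this point.

Using the inverse CDF (quantile function):
x = F⁻¹(0.8) = 93.4560

Verification: P(X ≤ 93.4560) = 0.8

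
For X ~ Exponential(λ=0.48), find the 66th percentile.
2.2475

We have X ~ Exponential(λ=0.48).

We want to find x such that P(X ≤ x) = 0.66.

This is the 66th percentile, which means 66% of values fall below this point.

Using the inverse CDF (quantile function):
x = F⁻¹(0.66) = 2.2475

Verification: P(X ≤ 2.2475) = 0.66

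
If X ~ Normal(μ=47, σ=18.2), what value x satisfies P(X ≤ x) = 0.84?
65.0991

We have X ~ Normal(μ=47, σ=18.2).

We want to find x such that P(X ≤ x) = 0.84.

This is the 84th percentile, which means 84% of values fall below this point.

Using the inverse CDF (quantile function):
x = F⁻¹(0.84) = 65.0991

Verification: P(X ≤ 65.0991) = 0.84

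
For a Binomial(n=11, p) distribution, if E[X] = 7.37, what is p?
p = 0.67

For a Binomial(n, p) distribution:
E[X] = n × p

Given n = 11 and E[X] = 7.37:
7.37 = 11 × p
p = 7.37 / 11 = 0.67

Verification: Binomial(11, 0.67) has E[X] = 7.37 ✓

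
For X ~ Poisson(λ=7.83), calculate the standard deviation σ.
2.7982

We have X ~ Poisson(λ=7.83).

For a Poisson distribution with λ=7.83:
σ = √Var(X) = 2.7982

The standard deviation is the square root of the variance.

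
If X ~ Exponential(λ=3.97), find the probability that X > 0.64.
0.078803

We have X ~ Exponential(λ=3.97).

P(X > 0.64) = 1 - P(X ≤ 0.64)
                = 1 - F(0.64)
                = 1 - 0.921197
                = 0.078803

So there's approximately a 7.9% chance that X exceeds 0.64.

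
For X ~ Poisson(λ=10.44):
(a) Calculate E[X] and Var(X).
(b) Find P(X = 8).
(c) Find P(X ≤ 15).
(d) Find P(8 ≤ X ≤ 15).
(a) E[X] = 10.4400, Var(X) = 10.4400
(b) P(X = 8) = 0.102341
(c) P(X ≤ 15) = 0.934258
(d) P(8 ≤ X ≤ 15) = 0.751088

We have X ~ Poisson(λ=10.44).

(a) Moments:
E[X] = 10.4400
Var(X) = 10.4400
σ = √Var(X) = 3.2311

(b) Point probability using PMF:
P(X = 8) = 0.102341

(c) Cumulative probability using CDF:
P(X ≤ 15) = F(15) = 0.934258

(d) Range probability:
P(8 ≤ X ≤ 15) = P(X ≤ 15) - P(X ≤ 7)
                   = F(15) - F(7)
                   = 0.934258 - 0.183170
                   = 0.751088

This means approximately 75.1% of outcomes fall in the interval [8, 15].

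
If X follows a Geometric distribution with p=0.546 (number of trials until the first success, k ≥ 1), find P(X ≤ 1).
0.546000

We have X ~ Geometric(p=0.546) (number of trials until the first success, k ≥ 1).

The CDF gives us P(X ≤ k).

Using the CDF:
P(X ≤ 1) = 0.546000

This means there's approximately a 54.6% chance that X is at most 1.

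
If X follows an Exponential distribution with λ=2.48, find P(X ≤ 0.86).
0.881495

We have X ~ Exponential(λ=2.48).

The CDF gives us P(X ≤ k).

Using the CDF:
P(X ≤ 0.86) = 0.881495

This means there's approximately a 88.1% chance that X is at most 0.86.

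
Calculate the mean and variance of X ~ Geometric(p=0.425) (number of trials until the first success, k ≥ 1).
E[X] = 2.3529, Var(X) = 3.1834

We have X ~ Geometric(p=0.425) (number of trials until the first success, k ≥ 1).

For a Geometric distribution with p=0.425 (number of trials until the first success, k ≥ 1):

Expected value:
E[X] = 2.3529

Variance:
Var(X) = 3.1834

Standard deviation:
σ = √Var(X) = 1.7842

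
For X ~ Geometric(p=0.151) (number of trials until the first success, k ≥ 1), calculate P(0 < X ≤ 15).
0.914175

We have X ~ Geometric(p=0.151) (number of trials until the first success, k ≥ 1).

To find P(0 < X ≤ 15), we use:
P(0 < X ≤ 15) = P(X ≤ 15) - P(X ≤ 0)
                 = F(15) - F(0)
                 = 0.914175 - 0.000000
                 = 0.914175

So there's approximately a 91.4% chance that X falls in this range.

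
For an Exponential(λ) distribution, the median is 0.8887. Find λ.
λ = 0.7800

For X ~ Exponential(λ), the CDF is F(x) = 1 - e^(-λx).
The median m satisfies F(m) = 0.5:
1 - e^(-λm) = 0.5
e^(-λm) = 0.5
λm = ln(2)
m = ln(2) / λ

Given m = 0.8887:
λ = ln(2) / 0.8887 = 0.693147 / 0.8887 = 0.7800

Verification: ln(2) / 0.7800 = 0.8887 ✓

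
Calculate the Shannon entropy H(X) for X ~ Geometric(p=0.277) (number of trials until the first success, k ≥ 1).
2.1303 nats

We have X ~ Geometric(p=0.277) (number of trials until the first success, k ≥ 1).

The Shannon entropy measures the uncertainty or information content of the distribution.

For a Geometric distribution with p=0.277 (number of trials until the first success, k ≥ 1):
H(X) = 2.1303 nats

(In bits, this would be 3.0734 bits.)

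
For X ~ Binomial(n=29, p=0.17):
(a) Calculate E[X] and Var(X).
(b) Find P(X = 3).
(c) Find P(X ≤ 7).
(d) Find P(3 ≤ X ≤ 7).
(a) E[X] = 4.9300, Var(X) = 4.0919
(b) P(X = 3) = 0.141301
(c) P(X ≤ 7) = 0.894009
(d) P(3 ≤ X ≤ 7) = 0.786123

We have X ~ Binomial(n=29, p=0.17).

(a) Moments:
E[X] = 4.9300
Var(X) = 4.0919
σ = √Var(X) = 2.0228

(b) Point probability using PMF:
P(X = 3) = 0.141301

(c) Cumulative probability using CDF:
P(X ≤ 7) = F(7) = 0.894009

(d) Range probability:
P(3 ≤ X ≤ 7) = P(X ≤ 7) - P(X ≤ 2)
                   = F(7) - F(2)
                   = 0.894009 - 0.107886
                   = 0.786123

This means approximately 78.6% of outcomes fall in the interval [3, 7].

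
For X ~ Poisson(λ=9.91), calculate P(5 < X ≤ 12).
0.729441

We have X ~ Poisson(λ=9.91).

To find P(5 < X ≤ 12), we use:
P(5 < X ≤ 12) = P(X ≤ 12) - P(X ≤ 5)
                 = F(12) - F(5)
                 = 0.800009 - 0.070568
                 = 0.729441

So there's approximately a 72.9% chance that X falls in this range.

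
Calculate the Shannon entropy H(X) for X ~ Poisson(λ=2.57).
1.8461 nats

We have X ~ Poisson(λ=2.57).

The Shannon entropy measures the uncertainty or information content of the distribution.

For a Poisson distribution with λ=2.57:
H(X) = 1.8461 nats

(In bits, this would be 2.6634 bits.)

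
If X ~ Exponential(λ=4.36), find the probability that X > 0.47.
0.128838

We have X ~ Exponential(λ=4.36).

P(X > 0.47) = 1 - P(X ≤ 0.47)
                = 1 - F(0.47)
                = 1 - 0.871162
                = 0.128838

So there's approximately a 12.9% chance that X exceeds 0.47.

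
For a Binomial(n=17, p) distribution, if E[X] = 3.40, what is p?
p = 0.2

For a Binomial(n, p) distribution:
E[X] = n × p

Given n = 17 and E[X] = 3.40:
3.40 = 17 × p
p = 3.40 / 17 = 0.2

Verification: Binomial(17, 0.2) has E[X] = 3.40 ✓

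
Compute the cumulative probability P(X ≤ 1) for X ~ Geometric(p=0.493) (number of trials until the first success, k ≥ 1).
0.493000

We have X ~ Geometric(p=0.493) (number of trials until the first success, k ≥ 1).

The CDF gives us P(X ≤ k).

Using the CDF:
P(X ≤ 1) = 0.493000

This means there's approximately a 49.3% chance that X is at most 1.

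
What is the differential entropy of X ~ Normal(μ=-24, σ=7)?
3.3648 nats

We have X ~ Normal(μ=-24, σ=7).

The differential entropy measures the uncertainty or information content of the distribution.

For a Normal distribution with μ=-24, σ=7:
h(X) = 3.3648 nats

(In bits, this would be 4.8545 bits.)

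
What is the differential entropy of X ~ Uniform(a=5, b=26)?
3.0445 nats

We have X ~ Uniform(a=5, b=26).

The differential entropy measures the uncertainty or information content of the distribution.

For a Uniform distribution with a=5, b=26:
h(X) = 3.0445 nats

(In bits, this would be 4.3923 bits.)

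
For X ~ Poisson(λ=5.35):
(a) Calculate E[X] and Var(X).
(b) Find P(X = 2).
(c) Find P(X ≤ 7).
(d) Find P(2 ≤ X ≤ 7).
(a) E[X] = 5.3500, Var(X) = 5.3500
(b) P(X = 2) = 0.067952
(c) P(X ≤ 7) = 0.827613
(d) P(2 ≤ X ≤ 7) = 0.797462

We have X ~ Poisson(λ=5.35).

(a) Moments:
E[X] = 5.3500
Var(X) = 5.3500
σ = √Var(X) = 2.3130

(b) Point probability using PMF:
P(X = 2) = 0.067952

(c) Cumulative probability using CDF:
P(X ≤ 7) = F(7) = 0.827613

(d) Range probability:
P(2 ≤ X ≤ 7) = P(X ≤ 7) - P(X ≤ 1)
                   = F(7) - F(1)
                   = 0.827613 - 0.030151
                   = 0.797462

This means approximately 79.7% of outcomes fall in the interval [2, 7].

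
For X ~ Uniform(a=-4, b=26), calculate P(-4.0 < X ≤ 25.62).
0.987333

We have X ~ Uniform(a=-4, b=26).

To find P(-4.0 < X ≤ 25.62), we use:
P(-4.0 < X ≤ 25.62) = P(X ≤ 25.62) - P(X ≤ -4.0)
                 = F(25.62) - F(-4.0)
                 = 0.987333 - 0.000000
                 = 0.987333

So there's approximately a 98.7% chance that X falls in this range.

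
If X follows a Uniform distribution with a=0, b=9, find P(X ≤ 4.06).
0.451111

We have X ~ Uniform(a=0, b=9).

The CDF gives us P(X ≤ k).

Using the CDF:
P(X ≤ 4.06) = 0.451111

This means there's approximately a 45.1% chance that X is at most 4.06.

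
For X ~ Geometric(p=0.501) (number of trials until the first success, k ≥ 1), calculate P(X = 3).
0.124750

We have X ~ Geometric(p=0.501) (number of trials until the first success, k ≥ 1).

For a Geometric distribution, the PMF gives us the probability of each outcome.

Using the PMF formula:
P(X = 3) = 0.124750

Rounded to 4 decimal places: 0.1247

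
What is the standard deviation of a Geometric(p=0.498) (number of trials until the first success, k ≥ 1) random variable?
1.4227

We have X ~ Geometric(p=0.498) (number of trials until the first success, k ≥ 1).

For a Geometric distribution with p=0.498 (number of trials until the first success, k ≥ 1):
σ = √Var(X) = 1.4227

The standard deviation is the square root of the variance.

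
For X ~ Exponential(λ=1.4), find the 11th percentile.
0.0832

We have X ~ Exponential(λ=1.4).

We want to find x such that P(X ≤ x) = 0.11.

This is the 11th percentile, which means 11% of values fall below this point.

Using the inverse CDF (quantile function):
x = F⁻¹(0.11) = 0.0832

Verification: P(X ≤ 0.0832) = 0.11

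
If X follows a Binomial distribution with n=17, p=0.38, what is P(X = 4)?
0.099267

We have X ~ Binomial(n=17, p=0.38).

For a Binomial distribution, the PMF gives us the probability of each outcome.

Using the PMF formula:
P(X = 4) = 0.099267

Rounded to 4 decimal places: 0.0993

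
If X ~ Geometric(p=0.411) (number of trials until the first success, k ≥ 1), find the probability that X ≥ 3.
0.346921

We have X ~ Geometric(p=0.411) (number of trials until the first success, k ≥ 1).

For discrete distributions, P(X ≥ 3) = 1 - P(X ≤ 2).

P(X ≤ 2) = 0.653079
P(X ≥ 3) = 1 - 0.653079 = 0.346921

So there's approximately a 34.7% chance that X is at least 3.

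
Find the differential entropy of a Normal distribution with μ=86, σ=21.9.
4.5054 nats

We have X ~ Normal(μ=86, σ=21.9).

The differential entropy measures the uncertainty or information content of the distribution.

For a Normal distribution with μ=86, σ=21.9:
h(X) = 4.5054 nats

(In bits, this would be 6.5000 bits.)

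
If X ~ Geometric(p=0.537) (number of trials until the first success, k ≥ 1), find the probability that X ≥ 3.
0.214369

We have X ~ Geometric(p=0.537) (number of trials until the first success, k ≥ 1).

For discrete distributions, P(X ≥ 3) = 1 - P(X ≤ 2).

P(X ≤ 2) = 0.785631
P(X ≥ 3) = 1 - 0.785631 = 0.214369

So there's approximately a 21.4% chance that X is at least 3.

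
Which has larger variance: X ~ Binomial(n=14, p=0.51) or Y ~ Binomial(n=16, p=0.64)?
Y has larger variance (3.6864 > 3.4986)

Compute the variance for each distribution:

X ~ Binomial(n=14, p=0.51):
Var(X) = 3.4986

Y ~ Binomial(n=16, p=0.64):
Var(Y) = 3.6864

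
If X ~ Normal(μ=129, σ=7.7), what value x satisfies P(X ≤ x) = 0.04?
115.5197

We have X ~ Normal(μ=129, σ=7.7).

We want to find x such that P(X ≤ x) = 0.04.

This is the 4th percentile, which means 4% of values fall below this point.

Using the inverse CDF (quantile function):
x = F⁻¹(0.04) = 115.5197

Verification: P(X ≤ 115.5197) = 0.04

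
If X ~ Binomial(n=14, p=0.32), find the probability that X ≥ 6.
0.272449

We have X ~ Binomial(n=14, p=0.32).

For discrete distributions, P(X ≥ 6) = 1 - P(X ≤ 5).

P(X ≤ 5) = 0.727551
P(X ≥ 6) = 1 - 0.727551 = 0.272449

So there's approximately a 27.2% chance that X is at least 6.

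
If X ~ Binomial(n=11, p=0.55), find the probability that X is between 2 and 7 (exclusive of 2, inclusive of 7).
0.794075

We have X ~ Binomial(n=11, p=0.55).

To find P(2 < X ≤ 7), we use:
P(2 < X ≤ 7) = P(X ≤ 7) - P(X ≤ 2)
                 = F(7) - F(2)
                 = 0.808877 - 0.014803
                 = 0.794075

So there's approximately a 79.4% chance that X falls in this range.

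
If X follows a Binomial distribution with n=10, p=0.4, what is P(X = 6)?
0.111477

We have X ~ Binomial(n=10, p=0.4).

For a Binomial distribution, the PMF gives us the probability of each outcome.

Using the PMF formula:
P(X = 6) = 0.111477

Rounded to 4 decimal places: 0.1115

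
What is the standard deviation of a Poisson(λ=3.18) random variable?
1.7833

We have X ~ Poisson(λ=3.18).

For a Poisson distribution with λ=3.18:
σ = √Var(X) = 1.7833

The standard deviation is the square root of the variance.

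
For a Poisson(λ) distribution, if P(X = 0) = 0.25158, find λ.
λ = 1.3800

For a Poisson(λ) distribution, the PMF at 0 is:
P(X = 0) = λ^0 e^(-λ) / 0! = e^(-λ)

Given P(X = 0) = 0.25158:
e^(-λ) = 0.25158
-λ = ln(0.25158)
λ = -ln(0.25158) = 1.3800

Verification: e^(-1.3800) = 0.25158 ✓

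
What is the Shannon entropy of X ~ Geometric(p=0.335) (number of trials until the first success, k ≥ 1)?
1.9035 nats

We have X ~ Geometric(p=0.335) (number of trials until the first success, k ≥ 1).

The Shannon entropy measures the uncertainty or information content of the distribution.

For a Geometric distribution with p=0.335 (number of trials until the first success, k ≥ 1):
H(X) = 1.9035 nats

(In bits, this would be 2.7461 bits.)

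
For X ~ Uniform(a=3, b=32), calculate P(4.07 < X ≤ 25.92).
0.753448

We have X ~ Uniform(a=3, b=32).

To find P(4.07 < X ≤ 25.92), we use:
P(4.07 < X ≤ 25.92) = P(X ≤ 25.92) - P(X ≤ 4.07)
                 = F(25.92) - F(4.07)
                 = 0.790345 - 0.036897
                 = 0.753448

So there's approximately a 75.3% chance that X falls in this range.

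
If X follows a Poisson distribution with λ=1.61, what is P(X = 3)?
0.139031

We have X ~ Poisson(λ=1.61).

For a Poisson distribution, the PMF gives us the probability of each outcome.

Using the PMF formula:
P(X = 3) = 0.139031

Rounded to 4 decimal places: 0.1390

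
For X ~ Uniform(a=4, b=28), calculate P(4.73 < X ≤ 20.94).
0.675417

We have X ~ Uniform(a=4, b=28).

To find P(4.73 < X ≤ 20.94), we use:
P(4.73 < X ≤ 20.94) = P(X ≤ 20.94) - P(X ≤ 4.73)
                 = F(20.94) - F(4.73)
                 = 0.705833 - 0.030417
                 = 0.675417

So there's approximately a 67.5% chance that X falls in this range.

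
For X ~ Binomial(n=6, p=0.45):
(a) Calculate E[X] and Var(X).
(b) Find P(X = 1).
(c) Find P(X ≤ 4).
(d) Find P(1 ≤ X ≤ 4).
(a) E[X] = 2.7000, Var(X) = 1.4850
(b) P(X = 1) = 0.135887
(c) P(X ≤ 4) = 0.930802
(d) P(1 ≤ X ≤ 4) = 0.903121

We have X ~ Binomial(n=6, p=0.45).

(a) Moments:
E[X] = 2.7000
Var(X) = 1.4850
σ = √Var(X) = 1.2186

(b) Point probability using PMF:
P(X = 1) = 0.135887

(c) Cumulative probability using CDF:
P(X ≤ 4) = F(4) = 0.930802

(d) Range probability:
P(1 ≤ X ≤ 4) = P(X ≤ 4) - P(X ≤ 0)
                   = F(4) - F(0)
                   = 0.930802 - 0.027681
                   = 0.903121

This means approximately 90.3% of outcomes fall in the interval [1, 4].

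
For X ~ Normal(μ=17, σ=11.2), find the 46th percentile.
15.8751

We have X ~ Normal(μ=17, σ=11.2).

We want to find x such that P(X ≤ x) = 0.46.

This is the 46th percentile, which means 46% of values fall below this point.

Using the inverse CDF (quantile function):
x = F⁻¹(0.46) = 15.8751

Verification: P(X ≤ 15.8751) = 0.46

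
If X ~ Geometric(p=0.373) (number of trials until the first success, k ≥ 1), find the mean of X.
2.6810

We have X ~ Geometric(p=0.373) (number of trials until the first success, k ≥ 1).

For a Geometric distribution with p=0.373 (number of trials until the first success, k ≥ 1):
E[X] = 2.6810

This is the expected (average) value of X.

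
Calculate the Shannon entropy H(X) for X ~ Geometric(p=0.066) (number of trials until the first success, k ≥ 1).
3.6843 nats

We have X ~ Geometric(p=0.066) (number of trials until the first success, k ≥ 1).

The Shannon entropy measures the uncertainty or information content of the distribution.

For a Geometric distribution with p=0.066 (number of trials until the first success, k ≥ 1):
H(X) = 3.6843 nats

(In bits, this would be 5.3154 bits.)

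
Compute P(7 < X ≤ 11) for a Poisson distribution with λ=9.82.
0.480179

We have X ~ Poisson(λ=9.82).

To find P(7 < X ≤ 11), we use:
P(7 < X ≤ 11) = P(X ≤ 11) - P(X ≤ 7)
                 = F(11) - F(7)
                 = 0.717053 - 0.236874
                 = 0.480179

So there's approximately a 48.0% chance that X falls in this range.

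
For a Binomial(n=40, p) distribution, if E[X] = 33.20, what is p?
p = 0.83

For a Binomial(n, p) distribution:
E[X] = n × p

Given n = 40 and E[X] = 33.20:
33.20 = 40 × p
p = 33.20 / 40 = 0.83

Verification: Binomial(40, 0.83) has E[X] = 33.20 ✓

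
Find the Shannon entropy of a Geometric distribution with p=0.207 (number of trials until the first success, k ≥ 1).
2.4635 nats

We have X ~ Geometric(p=0.207) (number of trials until the first success, k ≥ 1).

The Shannon entropy measures the uncertainty or information content of the distribution.

For a Geometric distribution with p=0.207 (number of trials until the first success, k ≥ 1):
H(X) = 2.4635 nats

(In bits, this would be 3.5542 bits.)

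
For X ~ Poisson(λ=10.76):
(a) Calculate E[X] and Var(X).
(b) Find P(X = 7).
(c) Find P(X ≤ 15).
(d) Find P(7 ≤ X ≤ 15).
(a) E[X] = 10.7600, Var(X) = 10.7600
(b) P(X = 7) = 0.070347
(c) P(X ≤ 15) = 0.919643
(d) P(7 ≤ X ≤ 15) = 0.830613

We have X ~ Poisson(λ=10.76).

(a) Moments:
E[X] = 10.7600
Var(X) = 10.7600
σ = √Var(X) = 3.2802

(b) Point probability using PMF:
P(X = 7) = 0.070347

(c) Cumulative probability using CDF:
P(X ≤ 15) = F(15) = 0.919643

(d) Range probability:
P(7 ≤ X ≤ 15) = P(X ≤ 15) - P(X ≤ 6)
                   = F(15) - F(6)
                   = 0.919643 - 0.089030
                   = 0.830613

This means approximately 83.1% of outcomes fall in the interval [7, 15].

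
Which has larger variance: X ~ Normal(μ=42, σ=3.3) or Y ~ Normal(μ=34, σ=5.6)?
Y has larger variance (31.3600 > 10.8900)

Compute the variance for each distribution:

X ~ Normal(μ=42, σ=3.3):
Var(X) = 10.8900

Y ~ Normal(μ=34, σ=5.6):
Var(Y) = 31.3600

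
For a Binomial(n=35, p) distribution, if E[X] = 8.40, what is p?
p = 0.24

For a Binomial(n, p) distribution:
E[X] = n × p

Given n = 35 and E[X] = 8.40:
8.40 = 35 × p
p = 8.40 / 35 = 0.24

Verification: Binomial(35, 0.24) has E[X] = 8.40 ✓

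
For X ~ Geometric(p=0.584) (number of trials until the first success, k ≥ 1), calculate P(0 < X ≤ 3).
0.928009

We have X ~ Geometric(p=0.584) (number of trials until the first success, k ≥ 1).

To find P(0 < X ≤ 3), we use:
P(0 < X ≤ 3) = P(X ≤ 3) - P(X ≤ 0)
                 = F(3) - F(0)
                 = 0.928009 - 0.000000
                 = 0.928009

So there's approximately a 92.8% chance that X falls in this range.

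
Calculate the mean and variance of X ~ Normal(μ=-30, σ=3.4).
E[X] = -30.0000, Var(X) = 11.5600

We have X ~ Normal(μ=-30, σ=3.4).

For a Normal distribution with μ=-30, σ=3.4:

Expected value:
E[X] = -30.0000

Variance:
Var(X) = 11.5600

Standard deviation:
σ = √Var(X) = 3.4000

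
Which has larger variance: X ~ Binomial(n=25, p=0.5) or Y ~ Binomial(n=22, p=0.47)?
X has larger variance (6.2500 > 5.4802)

Compute the variance for each distribution:

X ~ Binomial(n=25, p=0.5):
Var(X) = 6.2500

Y ~ Binomial(n=22, p=0.47):
Var(Y) = 5.4802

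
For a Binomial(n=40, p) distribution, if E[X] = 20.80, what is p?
p = 0.52

For a Binomial(n, p) distribution:
E[X] = n × p

Given n = 40 and E[X] = 20.80:
20.80 = 40 × p
p = 20.80 / 40 = 0.52

Verification: Binomial(40, 0.52) has E[X] = 20.80 ✓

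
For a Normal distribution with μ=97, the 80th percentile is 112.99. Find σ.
σ = 18.9990

For X ~ Normal(μ, σ), the p-th percentile satisfies x = μ + z_p × σ,
where z_p = Φ⁻¹(p) is the standard normal quantile.

Step 1: z_{0.8} = Φ⁻¹(0.8) = 0.8416

Step 2: Solve for σ:
112.99 = 97 + 0.8416 × σ
σ = (112.99 - 97) / 0.8416
σ = 15.99 / 0.8416
σ = 18.9990

Verification: μ + z × σ = 97 + 0.8416 × 18.9990 = 112.99 ✓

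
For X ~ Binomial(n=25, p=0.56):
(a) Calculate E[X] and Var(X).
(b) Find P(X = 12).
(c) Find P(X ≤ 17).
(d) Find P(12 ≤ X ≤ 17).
(a) E[X] = 14.0000, Var(X) = 6.1600
(b) P(X = 12) = 0.114596
(c) P(X ≤ 17) = 0.922694
(d) P(12 ≤ X ≤ 17) = 0.765774

We have X ~ Binomial(n=25, p=0.56).

(a) Moments:
E[X] = 14.0000
Var(X) = 6.1600
σ = √Var(X) = 2.4819

(b) Point probability using PMF:
P(X = 12) = 0.114596

(c) Cumulative probability using CDF:
P(X ≤ 17) = F(17) = 0.922694

(d) Range probability:
P(12 ≤ X ≤ 17) = P(X ≤ 17) - P(X ≤ 11)
                   = F(17) - F(11)
                   = 0.922694 - 0.156920
                   = 0.765774

This means approximately 76.6% of outcomes fall in the interval [12, 17].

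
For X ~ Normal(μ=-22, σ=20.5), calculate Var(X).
420.2500

We have X ~ Normal(μ=-22, σ=20.5).

For a Normal distribution with μ=-22, σ=20.5:
Var(X) = 420.2500

The variance measures the spread of the distribution around the mean.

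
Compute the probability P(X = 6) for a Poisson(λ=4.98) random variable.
0.145632

We have X ~ Poisson(λ=4.98).

For a Poisson distribution, the PMF gives us the probability of each outcome.

Using the PMF formula:
P(X = 6) = 0.145632

Rounded to 4 decimal places: 0.1456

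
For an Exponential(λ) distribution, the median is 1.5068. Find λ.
λ = 0.4600

For X ~ Exponential(λ), the CDF is F(x) = 1 - e^(-λx).
The median m satisfies F(m) = 0.5:
1 - e^(-λm) = 0.5
e^(-λm) = 0.5
λm = ln(2)
m = ln(2) / λ

Given m = 1.5068:
λ = ln(2) / 1.5068 = 0.693147 / 1.5068 = 0.4600

Verification: ln(2) / 0.4600 = 1.5068 ✓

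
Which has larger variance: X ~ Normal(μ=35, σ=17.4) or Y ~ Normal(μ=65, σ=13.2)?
X has larger variance (302.7600 > 174.2400)

Compute the variance for each distribution:

X ~ Normal(μ=35, σ=17.4):
Var(X) = 302.7600

Y ~ Normal(μ=65, σ=13.2):
Var(Y) = 174.2400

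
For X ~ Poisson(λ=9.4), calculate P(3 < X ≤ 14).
0.928130

We have X ~ Poisson(λ=9.4).

To find P(3 < X ≤ 14), we use:
P(3 < X ≤ 14) = P(X ≤ 14) - P(X ≤ 3)
                 = F(14) - F(3)
                 = 0.944097 - 0.015967
                 = 0.928130

So there's approximately a 92.8% chance that X falls in this range.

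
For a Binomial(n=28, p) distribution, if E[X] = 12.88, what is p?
p = 0.46

For a Binomial(n, p) distribution:
E[X] = n × p

Given n = 28 and E[X] = 12.88:
12.88 = 28 × p
p = 12.88 / 28 = 0.46

Verification: Binomial(28, 0.46) has E[X] = 12.88 ✓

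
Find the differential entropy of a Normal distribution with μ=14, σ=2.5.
2.3352 nats

We have X ~ Normal(μ=14, σ=2.5).

The differential entropy measures the uncertainty or information content of the distribution.

For a Normal distribution with μ=14, σ=2.5:
h(X) = 2.3352 nats

(In bits, this would be 3.3690 bits.)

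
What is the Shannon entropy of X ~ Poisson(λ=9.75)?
2.5485 nats

We have X ~ Poisson(λ=9.75).

The Shannon entropy measures the uncertainty or information content of the distribution.

For a Poisson distribution with λ=9.75:
H(X) = 2.5485 nats

(In bits, this would be 3.6767 bits.)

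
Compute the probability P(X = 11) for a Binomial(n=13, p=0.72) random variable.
0.164842

We have X ~ Binomial(n=13, p=0.72).

For a Binomial distribution, the PMF gives us the probability of each outcome.

Using the PMF formula:
P(X = 11) = 0.164842

Rounded to 4 decimal places: 0.1648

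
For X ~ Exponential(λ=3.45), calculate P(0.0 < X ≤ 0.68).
0.904249

We have X ~ Exponential(λ=3.45).

To find P(0.0 < X ≤ 0.68), we use:
P(0.0 < X ≤ 0.68) = P(X ≤ 0.68) - P(X ≤ 0.0)
                 = F(0.68) - F(0.0)
                 = 0.904249 - 0.000000
                 = 0.904249

So there's approximately a 90.4% chance that X falls in this range.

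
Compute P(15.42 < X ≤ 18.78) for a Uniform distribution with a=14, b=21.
0.480000

We have X ~ Uniform(a=14, b=21).

To find P(15.42 < X ≤ 18.78), we use:
P(15.42 < X ≤ 18.78) = P(X ≤ 18.78) - P(X ≤ 15.42)
                 = F(18.78) - F(15.42)
                 = 0.682857 - 0.202857
                 = 0.480000

So there's approximately a 48.0% chance that X falls in this range.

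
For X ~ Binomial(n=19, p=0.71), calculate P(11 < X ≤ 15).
0.688964

We have X ~ Binomial(n=19, p=0.71).

To find P(11 < X ≤ 15), we use:
P(11 < X ≤ 15) = P(X ≤ 15) - P(X ≤ 11)
                 = F(15) - F(11)
                 = 0.845798 - 0.156835
                 = 0.688964

So there's approximately a 68.9% chance that X falls in this range.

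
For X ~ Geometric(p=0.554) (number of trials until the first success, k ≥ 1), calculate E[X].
1.8051

We have X ~ Geometric(p=0.554) (number of trials until the first success, k ≥ 1).

For a Geometric distribution with p=0.554 (number of trials until the first success, k ≥ 1):
E[X] = 1.8051

This is the expected (average) value of X.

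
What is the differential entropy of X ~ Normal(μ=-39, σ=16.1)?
4.1978 nats

We have X ~ Normal(μ=-39, σ=16.1).

The differential entropy measures the uncertainty or information content of the distribution.

For a Normal distribution with μ=-39, σ=16.1:
h(X) = 4.1978 nats

(In bits, this would be 6.0561 bits.)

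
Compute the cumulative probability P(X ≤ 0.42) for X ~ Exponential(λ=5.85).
0.914308

We have X ~ Exponential(λ=5.85).

The CDF gives us P(X ≤ k).

Using the CDF:
P(X ≤ 0.42) = 0.914308

This means there's approximately a 91.4% chance that X is at most 0.42.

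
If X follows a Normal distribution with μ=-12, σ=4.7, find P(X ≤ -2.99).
0.972382

We have X ~ Normal(μ=-12, σ=4.7).

The CDF gives us P(X ≤ k).

Using the CDF:
P(X ≤ -2.99) = 0.972382

This means there's approximately a 97.2% chance that X is at most -2.99.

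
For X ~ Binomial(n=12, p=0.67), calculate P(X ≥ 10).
0.187561

We have X ~ Binomial(n=12, p=0.67).

For discrete distributions, P(X ≥ 10) = 1 - P(X ≤ 9).

P(X ≤ 9) = 0.812439
P(X ≥ 10) = 1 - 0.812439 = 0.187561

So there's approximately a 18.8% chance that X is at least 10.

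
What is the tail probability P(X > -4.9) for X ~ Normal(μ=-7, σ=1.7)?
0.108361

We have X ~ Normal(μ=-7, σ=1.7).

P(X > -4.9) = 1 - P(X ≤ -4.9)
                = 1 - F(-4.9)
                = 1 - 0.891639
                = 0.108361

So there's approximately a 10.8% chance that X exceeds -4.9.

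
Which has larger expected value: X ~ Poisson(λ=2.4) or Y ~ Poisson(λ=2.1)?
X has larger mean (2.4000 > 2.1000)

Compute the expected value for each distribution:

X ~ Poisson(λ=2.4):
E[X] = 2.4000

Y ~ Poisson(λ=2.1):
E[Y] = 2.1000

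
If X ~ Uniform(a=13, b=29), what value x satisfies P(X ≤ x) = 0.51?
21.1600

We have X ~ Uniform(a=13, b=29).

We want to find x such that P(X ≤ x) = 0.51.

This is the 51st percentile, which means 51% of values fall below this point.

Using the inverse CDF (quantile function):
x = F⁻¹(0.51) = 21.1600

Verification: P(X ≤ 21.1600) = 0.51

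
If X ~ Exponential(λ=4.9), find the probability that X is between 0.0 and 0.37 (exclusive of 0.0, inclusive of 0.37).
0.836836

We have X ~ Exponential(λ=4.9).

To find P(0.0 < X ≤ 0.37), we use:
P(0.0 < X ≤ 0.37) = P(X ≤ 0.37) - P(X ≤ 0.0)
                 = F(0.37) - F(0.0)
                 = 0.836836 - 0.000000
                 = 0.836836

So there's approximately a 83.7% chance that X falls in this range.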